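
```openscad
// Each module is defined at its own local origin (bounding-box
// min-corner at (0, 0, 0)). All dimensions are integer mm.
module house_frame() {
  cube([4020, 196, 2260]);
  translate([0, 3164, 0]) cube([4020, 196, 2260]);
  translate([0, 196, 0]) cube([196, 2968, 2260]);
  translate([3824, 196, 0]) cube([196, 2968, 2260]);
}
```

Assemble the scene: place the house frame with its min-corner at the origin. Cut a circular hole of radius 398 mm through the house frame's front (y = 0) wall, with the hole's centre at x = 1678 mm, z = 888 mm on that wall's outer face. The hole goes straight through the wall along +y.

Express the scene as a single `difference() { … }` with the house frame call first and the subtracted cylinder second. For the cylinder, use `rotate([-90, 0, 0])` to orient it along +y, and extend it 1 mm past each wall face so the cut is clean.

difference() {
  house_frame();
  translate([1678, -1, 888]) rotate([-90, 0, 0]) cylinder(h = 198, r = 398);
}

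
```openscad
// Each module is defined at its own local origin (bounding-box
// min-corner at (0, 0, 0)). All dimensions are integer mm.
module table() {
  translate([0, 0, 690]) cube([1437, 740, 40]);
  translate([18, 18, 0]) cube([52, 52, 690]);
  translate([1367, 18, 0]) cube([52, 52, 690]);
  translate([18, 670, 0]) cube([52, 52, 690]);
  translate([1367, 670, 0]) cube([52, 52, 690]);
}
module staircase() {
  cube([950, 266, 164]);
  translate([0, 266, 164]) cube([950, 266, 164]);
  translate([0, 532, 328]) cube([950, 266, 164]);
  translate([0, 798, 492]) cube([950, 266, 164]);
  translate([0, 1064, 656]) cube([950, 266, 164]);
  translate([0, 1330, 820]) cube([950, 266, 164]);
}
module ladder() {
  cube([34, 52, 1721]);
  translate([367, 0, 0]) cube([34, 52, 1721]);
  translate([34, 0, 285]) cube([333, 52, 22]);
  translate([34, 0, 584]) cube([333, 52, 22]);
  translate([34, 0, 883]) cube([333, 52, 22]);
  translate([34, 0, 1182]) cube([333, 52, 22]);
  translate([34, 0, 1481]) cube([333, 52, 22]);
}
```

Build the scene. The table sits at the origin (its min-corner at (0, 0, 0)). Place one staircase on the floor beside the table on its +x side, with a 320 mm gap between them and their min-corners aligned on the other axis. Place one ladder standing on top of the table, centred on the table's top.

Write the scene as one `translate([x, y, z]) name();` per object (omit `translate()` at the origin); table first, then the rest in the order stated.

table();
translate([1757, 0, 0]) staircase();
translate([518, 344, 730]) ladder();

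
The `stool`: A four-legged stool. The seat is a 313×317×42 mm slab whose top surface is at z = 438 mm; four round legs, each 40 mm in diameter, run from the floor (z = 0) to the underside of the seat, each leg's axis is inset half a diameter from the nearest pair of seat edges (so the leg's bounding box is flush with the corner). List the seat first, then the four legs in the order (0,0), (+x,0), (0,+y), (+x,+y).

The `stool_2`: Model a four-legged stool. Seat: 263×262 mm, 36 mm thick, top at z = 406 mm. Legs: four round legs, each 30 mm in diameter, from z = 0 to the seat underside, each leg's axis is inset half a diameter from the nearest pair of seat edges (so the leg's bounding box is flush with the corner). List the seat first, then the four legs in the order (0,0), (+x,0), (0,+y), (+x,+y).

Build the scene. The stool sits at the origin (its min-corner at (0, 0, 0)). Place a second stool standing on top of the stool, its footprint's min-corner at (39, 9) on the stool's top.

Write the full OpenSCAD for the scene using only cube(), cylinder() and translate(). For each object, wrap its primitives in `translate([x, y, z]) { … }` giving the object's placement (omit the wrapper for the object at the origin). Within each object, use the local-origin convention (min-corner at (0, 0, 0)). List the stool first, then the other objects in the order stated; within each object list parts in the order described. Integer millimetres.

translate([0, 0, 396]) cube([313, 317, 42]);
translate([20, 20, 0]) cylinder(h = 396, r = 20);
translate([293, 20, 0]) cylinder(h = 396, r = 20);
translate([20, 297, 0]) cylinder(h = 396, r = 20);
translate([293, 297, 0]) cylinder(h = 396, r = 20);
translate([39, 9, 438]) {
  translate([0, 0, 370]) cube([263, 262, 36]);
  translate([15, 15, 0]) cylinder(h = 370, r = 15);
  translate([248, 15, 0]) cylinder(h = 370, r = 15);
  translate([15, 247, 0]) cylinder(h = 370, r = 15);
  translate([248, 247, 0]) cylinder(h = 370, r = 15);
}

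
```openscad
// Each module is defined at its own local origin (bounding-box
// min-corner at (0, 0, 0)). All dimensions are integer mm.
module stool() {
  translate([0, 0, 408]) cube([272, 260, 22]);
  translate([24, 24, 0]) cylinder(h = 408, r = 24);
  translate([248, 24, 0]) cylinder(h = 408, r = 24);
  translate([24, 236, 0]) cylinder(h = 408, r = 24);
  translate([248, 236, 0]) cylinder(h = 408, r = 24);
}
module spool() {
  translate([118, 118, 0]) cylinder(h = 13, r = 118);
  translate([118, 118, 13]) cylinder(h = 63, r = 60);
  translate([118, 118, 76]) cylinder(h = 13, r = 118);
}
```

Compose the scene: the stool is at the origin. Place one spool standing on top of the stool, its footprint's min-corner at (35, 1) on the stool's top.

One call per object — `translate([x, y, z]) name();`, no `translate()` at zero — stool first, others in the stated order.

stool();
translate([35, 1, 430]) spool();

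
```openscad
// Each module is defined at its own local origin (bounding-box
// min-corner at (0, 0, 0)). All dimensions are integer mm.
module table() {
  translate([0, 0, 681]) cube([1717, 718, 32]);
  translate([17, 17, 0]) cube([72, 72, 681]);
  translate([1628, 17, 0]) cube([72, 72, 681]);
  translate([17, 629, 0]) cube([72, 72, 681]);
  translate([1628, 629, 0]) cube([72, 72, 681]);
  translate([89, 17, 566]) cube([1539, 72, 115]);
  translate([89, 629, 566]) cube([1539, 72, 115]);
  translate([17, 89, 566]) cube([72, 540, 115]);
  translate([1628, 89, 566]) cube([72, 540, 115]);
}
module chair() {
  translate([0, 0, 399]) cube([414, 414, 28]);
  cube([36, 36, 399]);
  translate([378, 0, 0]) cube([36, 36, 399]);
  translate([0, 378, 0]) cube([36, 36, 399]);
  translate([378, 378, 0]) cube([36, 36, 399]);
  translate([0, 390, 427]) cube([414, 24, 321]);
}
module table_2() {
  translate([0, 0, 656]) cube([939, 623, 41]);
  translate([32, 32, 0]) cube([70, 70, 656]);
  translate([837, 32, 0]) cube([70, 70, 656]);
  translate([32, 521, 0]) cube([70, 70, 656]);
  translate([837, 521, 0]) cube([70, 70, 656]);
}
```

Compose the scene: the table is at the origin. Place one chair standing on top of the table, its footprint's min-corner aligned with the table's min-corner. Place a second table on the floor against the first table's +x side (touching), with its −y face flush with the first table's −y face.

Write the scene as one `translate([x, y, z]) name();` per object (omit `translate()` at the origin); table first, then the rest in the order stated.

table();
translate([0, 0, 713]) chair();
translate([1717, 0, 0]) table_2();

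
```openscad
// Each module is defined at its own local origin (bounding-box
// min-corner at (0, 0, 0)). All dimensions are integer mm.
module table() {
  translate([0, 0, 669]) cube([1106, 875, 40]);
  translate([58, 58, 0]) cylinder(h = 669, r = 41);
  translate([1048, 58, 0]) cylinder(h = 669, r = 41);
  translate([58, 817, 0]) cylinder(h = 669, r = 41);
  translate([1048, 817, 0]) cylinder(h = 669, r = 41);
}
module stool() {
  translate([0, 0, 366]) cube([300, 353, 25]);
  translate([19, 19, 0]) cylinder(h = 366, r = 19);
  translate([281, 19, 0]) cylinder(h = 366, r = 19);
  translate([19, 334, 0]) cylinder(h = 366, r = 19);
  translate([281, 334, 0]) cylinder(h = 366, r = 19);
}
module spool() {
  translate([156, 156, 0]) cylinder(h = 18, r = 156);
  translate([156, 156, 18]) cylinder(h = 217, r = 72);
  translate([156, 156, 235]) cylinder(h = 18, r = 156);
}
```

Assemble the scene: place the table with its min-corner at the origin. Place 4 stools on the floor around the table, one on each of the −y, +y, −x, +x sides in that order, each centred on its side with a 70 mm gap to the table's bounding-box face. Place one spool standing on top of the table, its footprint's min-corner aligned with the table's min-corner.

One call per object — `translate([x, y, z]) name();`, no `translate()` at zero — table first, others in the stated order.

table();
translate([403, -423, 0]) stool();
translate([403, 945, 0]) stool();
translate([-370, 261, 0]) stool();
translate([1176, 261, 0]) stool();
translate([0, 0, 709]) spool();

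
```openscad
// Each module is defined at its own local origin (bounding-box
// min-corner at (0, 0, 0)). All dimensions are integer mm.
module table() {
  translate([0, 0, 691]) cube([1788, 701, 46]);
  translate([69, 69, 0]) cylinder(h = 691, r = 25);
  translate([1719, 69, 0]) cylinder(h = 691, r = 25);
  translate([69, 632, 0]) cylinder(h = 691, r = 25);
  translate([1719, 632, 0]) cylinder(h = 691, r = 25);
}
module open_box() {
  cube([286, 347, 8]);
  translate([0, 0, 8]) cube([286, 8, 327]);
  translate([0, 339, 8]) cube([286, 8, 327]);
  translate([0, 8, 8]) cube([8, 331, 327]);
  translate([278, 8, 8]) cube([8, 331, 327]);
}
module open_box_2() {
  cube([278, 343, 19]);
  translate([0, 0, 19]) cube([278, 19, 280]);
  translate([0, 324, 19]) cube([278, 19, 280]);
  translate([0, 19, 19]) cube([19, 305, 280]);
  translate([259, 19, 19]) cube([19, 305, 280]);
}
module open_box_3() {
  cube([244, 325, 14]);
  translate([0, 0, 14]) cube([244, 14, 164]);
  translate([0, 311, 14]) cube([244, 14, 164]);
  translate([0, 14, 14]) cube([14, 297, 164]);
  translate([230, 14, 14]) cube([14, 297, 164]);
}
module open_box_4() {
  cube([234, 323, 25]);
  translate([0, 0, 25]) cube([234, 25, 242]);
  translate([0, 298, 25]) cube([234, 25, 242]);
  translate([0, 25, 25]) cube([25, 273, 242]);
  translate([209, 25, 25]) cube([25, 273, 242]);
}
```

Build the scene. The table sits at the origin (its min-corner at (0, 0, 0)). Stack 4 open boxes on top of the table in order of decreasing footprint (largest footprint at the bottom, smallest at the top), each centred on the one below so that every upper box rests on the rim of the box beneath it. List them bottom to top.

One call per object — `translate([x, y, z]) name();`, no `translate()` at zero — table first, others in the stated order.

table();
translate([751, 177, 737]) open_box();
translate([755, 179, 1072]) open_box_2();
translate([772, 188, 1371]) open_box_3();
translate([777, 189, 1549]) open_box_4();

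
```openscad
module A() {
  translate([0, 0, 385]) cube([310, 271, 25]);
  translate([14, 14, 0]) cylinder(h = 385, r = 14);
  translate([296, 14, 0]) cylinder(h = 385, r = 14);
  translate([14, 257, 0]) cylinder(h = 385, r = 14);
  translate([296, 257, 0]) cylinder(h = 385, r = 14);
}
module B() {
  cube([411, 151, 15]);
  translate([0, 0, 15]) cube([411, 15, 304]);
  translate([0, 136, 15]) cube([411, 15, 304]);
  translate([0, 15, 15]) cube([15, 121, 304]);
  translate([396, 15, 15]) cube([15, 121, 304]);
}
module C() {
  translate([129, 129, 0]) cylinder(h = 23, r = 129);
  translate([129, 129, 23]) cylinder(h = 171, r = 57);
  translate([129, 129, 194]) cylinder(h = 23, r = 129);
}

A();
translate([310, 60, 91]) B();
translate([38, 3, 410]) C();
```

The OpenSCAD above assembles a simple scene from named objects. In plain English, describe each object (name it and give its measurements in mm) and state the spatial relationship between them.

A is a four-legged stool. The seat is 310×271 mm, 25 mm thick, top at z = 410 mm. It stands on four round legs, each 28 mm in diameter, from z = 0 to the seat underside, each leg's axis is inset half a diameter from the nearest pair of seat edges (so the leg's bounding box is flush with the corner).

B is an open-topped rectangular box: outside dimensions 411×151×319 mm, with a uniform wall and base thickness of 15 mm. The base is a full 411×151 slab on the floor; four walls sit on top of the base. The front and back walls (the −y and +y sides) span the full width; the two side walls fit between them.

C is a spool: two coaxial disc flanges of radius 129 mm and thickness 23 mm, joined by a core cylinder of radius 57 mm and height 171 mm. The lower flange rests on z = 0 and the three cylinders share a vertical axis.

The open box is beside the stool with their tops flush at z = 410. The spool is on top of the stool.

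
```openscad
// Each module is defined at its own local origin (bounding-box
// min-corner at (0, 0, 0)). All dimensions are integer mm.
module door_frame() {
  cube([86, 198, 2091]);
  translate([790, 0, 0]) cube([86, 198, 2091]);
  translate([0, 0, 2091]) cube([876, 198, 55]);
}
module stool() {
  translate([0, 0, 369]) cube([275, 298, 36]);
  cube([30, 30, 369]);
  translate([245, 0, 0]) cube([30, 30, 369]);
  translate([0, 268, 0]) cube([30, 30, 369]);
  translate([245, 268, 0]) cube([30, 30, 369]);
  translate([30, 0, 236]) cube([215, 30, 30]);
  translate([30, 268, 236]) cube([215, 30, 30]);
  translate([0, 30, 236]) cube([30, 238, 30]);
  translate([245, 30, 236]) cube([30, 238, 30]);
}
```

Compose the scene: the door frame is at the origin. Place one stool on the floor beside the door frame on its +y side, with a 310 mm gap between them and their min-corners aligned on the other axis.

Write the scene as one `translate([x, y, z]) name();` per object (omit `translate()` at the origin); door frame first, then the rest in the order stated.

door_frame();
translate([0, 508, 0]) stool();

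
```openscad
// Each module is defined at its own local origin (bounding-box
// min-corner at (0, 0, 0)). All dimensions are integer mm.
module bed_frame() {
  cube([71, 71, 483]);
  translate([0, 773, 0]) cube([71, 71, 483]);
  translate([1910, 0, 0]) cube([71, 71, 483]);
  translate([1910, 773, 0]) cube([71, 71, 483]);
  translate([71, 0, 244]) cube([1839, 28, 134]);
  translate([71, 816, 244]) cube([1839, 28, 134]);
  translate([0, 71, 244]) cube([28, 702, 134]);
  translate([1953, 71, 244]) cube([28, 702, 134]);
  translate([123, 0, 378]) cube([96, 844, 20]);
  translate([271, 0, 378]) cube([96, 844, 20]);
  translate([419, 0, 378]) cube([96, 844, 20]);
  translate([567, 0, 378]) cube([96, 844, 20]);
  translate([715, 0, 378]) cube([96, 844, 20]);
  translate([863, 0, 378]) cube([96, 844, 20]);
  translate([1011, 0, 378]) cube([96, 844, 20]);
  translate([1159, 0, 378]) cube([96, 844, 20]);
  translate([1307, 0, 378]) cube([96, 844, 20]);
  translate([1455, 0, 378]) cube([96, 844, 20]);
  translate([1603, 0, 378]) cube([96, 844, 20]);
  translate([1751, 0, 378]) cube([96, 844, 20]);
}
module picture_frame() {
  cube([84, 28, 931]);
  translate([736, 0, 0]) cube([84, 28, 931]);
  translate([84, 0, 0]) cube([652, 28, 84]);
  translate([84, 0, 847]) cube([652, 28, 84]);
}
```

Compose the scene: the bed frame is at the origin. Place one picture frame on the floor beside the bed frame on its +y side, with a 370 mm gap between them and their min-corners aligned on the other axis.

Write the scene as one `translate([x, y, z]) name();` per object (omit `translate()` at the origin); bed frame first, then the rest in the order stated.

bed_frame();
translate([0, 1214, 0]) picture_frame();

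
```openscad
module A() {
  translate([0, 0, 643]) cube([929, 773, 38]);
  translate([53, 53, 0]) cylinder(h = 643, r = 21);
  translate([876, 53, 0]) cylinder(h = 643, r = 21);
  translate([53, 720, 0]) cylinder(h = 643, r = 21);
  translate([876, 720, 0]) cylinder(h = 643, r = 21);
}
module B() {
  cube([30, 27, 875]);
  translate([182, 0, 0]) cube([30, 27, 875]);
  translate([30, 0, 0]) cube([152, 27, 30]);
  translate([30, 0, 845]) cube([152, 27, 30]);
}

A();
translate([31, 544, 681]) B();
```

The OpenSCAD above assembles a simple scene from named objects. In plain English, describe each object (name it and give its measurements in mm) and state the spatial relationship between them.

A is a table: top 929 mm (x) × 773 mm (y), 38 mm thick, upper face at z = 681 mm, on four round legs of 42 mm diameter, each leg's bounding box inset 32 mm from the nearest pair of top edges, running from z = 0 to the bottom of the top.

B is a picture frame with a 152×815 mm rectangular opening (x by z) and a uniform 30 mm border on every side. Frame depth is 27 mm along y. It is built from two vertical stiles running the full outside height and two horizontal rails spanning the gap between the stiles.

The picture frame is on top of the table.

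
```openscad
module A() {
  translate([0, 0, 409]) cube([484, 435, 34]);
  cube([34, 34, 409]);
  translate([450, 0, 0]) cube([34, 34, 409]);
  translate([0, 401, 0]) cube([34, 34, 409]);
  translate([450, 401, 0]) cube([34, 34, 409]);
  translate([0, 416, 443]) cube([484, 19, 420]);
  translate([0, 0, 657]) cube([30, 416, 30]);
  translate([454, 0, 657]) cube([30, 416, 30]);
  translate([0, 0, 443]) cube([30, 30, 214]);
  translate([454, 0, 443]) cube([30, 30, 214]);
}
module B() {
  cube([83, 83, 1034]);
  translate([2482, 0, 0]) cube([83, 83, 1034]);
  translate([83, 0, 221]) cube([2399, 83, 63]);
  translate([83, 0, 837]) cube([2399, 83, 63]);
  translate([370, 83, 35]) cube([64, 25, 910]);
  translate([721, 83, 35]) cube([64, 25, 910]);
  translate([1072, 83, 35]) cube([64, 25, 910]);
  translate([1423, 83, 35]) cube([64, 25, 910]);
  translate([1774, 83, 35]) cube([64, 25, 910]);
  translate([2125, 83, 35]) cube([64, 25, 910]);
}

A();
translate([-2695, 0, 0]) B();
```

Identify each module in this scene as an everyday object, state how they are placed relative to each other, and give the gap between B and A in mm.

A is a chair. B is a fence section. The fence section is on the floor beside the chair on its −x side. The gap between the fence section and the chair is 130 mm.

The fence section's nearest face is 130 mm from the chair's −x face.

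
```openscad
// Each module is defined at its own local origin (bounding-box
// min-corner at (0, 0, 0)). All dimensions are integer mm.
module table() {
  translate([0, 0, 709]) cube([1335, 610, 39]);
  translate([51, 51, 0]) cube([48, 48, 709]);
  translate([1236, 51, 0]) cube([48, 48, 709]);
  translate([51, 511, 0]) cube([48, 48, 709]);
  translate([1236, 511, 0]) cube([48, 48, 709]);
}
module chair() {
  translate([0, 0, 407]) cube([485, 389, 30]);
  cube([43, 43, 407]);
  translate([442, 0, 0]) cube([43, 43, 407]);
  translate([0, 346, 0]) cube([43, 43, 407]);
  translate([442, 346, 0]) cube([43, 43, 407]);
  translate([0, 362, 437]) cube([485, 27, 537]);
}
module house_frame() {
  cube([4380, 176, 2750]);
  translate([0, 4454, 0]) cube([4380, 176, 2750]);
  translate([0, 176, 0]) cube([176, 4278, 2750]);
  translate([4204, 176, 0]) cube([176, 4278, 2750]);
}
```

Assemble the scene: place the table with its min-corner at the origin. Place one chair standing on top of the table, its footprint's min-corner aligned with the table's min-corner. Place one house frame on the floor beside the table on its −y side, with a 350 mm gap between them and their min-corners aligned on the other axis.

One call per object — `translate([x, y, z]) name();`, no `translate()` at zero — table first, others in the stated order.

table();
translate([0, 0, 748]) chair();
translate([0, -4980, 0]) house_frame();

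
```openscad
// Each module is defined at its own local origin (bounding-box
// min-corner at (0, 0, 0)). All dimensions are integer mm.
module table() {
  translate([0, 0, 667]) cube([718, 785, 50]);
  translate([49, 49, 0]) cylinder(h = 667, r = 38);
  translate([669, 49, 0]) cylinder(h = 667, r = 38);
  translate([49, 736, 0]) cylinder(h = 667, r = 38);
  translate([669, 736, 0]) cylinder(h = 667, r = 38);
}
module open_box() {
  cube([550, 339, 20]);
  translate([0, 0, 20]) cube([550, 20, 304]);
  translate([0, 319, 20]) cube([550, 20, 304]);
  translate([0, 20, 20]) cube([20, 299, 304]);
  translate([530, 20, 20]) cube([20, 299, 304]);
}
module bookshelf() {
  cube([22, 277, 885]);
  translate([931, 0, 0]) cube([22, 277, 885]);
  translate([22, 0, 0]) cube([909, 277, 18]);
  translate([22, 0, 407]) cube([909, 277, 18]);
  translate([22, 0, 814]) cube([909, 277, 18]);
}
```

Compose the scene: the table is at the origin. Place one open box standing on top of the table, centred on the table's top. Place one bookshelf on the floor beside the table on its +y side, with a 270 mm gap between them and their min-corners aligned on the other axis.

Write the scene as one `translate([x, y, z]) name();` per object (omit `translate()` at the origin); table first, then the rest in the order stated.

table();
translate([84, 223, 717]) open_box();
translate([0, 1055, 0]) bookshelf();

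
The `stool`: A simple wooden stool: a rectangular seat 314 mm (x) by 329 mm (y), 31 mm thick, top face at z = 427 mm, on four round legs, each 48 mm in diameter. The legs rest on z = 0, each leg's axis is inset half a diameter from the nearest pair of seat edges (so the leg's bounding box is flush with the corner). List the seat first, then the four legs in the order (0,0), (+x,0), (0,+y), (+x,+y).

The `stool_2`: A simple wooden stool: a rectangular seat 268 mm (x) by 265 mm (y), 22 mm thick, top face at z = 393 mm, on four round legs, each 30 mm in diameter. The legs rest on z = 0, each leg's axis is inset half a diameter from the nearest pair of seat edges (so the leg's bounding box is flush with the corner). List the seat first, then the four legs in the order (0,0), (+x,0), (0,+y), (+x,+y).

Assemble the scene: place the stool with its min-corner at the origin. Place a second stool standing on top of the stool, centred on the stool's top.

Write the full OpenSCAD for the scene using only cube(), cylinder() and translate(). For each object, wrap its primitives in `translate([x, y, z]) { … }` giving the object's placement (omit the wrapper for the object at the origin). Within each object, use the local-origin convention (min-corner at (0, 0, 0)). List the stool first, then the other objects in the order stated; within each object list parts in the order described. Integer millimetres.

translate([0, 0, 396]) cube([314, 329, 31]);
translate([24, 24, 0]) cylinder(h = 396, r = 24);
translate([290, 24, 0]) cylinder(h = 396, r = 24);
translate([24, 305, 0]) cylinder(h = 396, r = 24);
translate([290, 305, 0]) cylinder(h = 396, r = 24);
translate([23, 32, 427]) {
  translate([0, 0, 371]) cube([268, 265, 22]);
  translate([15, 15, 0]) cylinder(h = 371, r = 15);
  translate([253, 15, 0]) cylinder(h = 371, r = 15);
  translate([15, 250, 0]) cylinder(h = 371, r = 15);
  translate([253, 250, 0]) cylinder(h = 371, r = 15);
}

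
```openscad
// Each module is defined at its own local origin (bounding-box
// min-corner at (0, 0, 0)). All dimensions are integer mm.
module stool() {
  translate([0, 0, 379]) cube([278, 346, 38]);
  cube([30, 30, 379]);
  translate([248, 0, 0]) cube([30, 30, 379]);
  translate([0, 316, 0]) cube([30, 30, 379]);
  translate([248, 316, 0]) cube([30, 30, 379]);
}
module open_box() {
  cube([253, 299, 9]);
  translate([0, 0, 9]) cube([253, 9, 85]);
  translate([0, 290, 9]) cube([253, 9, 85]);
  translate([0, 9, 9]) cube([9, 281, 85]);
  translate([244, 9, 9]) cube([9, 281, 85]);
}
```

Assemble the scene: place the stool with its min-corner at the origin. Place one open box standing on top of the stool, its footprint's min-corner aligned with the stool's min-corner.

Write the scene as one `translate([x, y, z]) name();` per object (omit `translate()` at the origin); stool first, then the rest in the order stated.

stool();
translate([0, 0, 417]) open_box();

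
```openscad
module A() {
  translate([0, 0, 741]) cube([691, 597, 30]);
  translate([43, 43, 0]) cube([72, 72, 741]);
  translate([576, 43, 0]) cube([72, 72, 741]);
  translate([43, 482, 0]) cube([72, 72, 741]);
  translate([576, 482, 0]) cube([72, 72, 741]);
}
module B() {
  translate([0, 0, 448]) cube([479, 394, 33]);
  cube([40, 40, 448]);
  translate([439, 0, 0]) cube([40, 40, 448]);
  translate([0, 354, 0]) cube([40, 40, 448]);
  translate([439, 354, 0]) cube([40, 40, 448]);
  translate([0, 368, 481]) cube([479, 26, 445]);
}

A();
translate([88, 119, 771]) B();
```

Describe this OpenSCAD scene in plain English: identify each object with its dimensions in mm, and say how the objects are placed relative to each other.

A is a rectangular dining table. The top is 691×597×30 mm with its upper surface at z = 771 mm. It stands on four 72×72 mm square legs, each inset 43 mm from the nearest pair of top edges, running from the floor to the underside of the top.

B is a chair: 479×394 mm seat, 33 mm thick, top at z = 481 mm, on four 40 mm square corner legs flush with the seat edges. A 26 mm thick backrest slab spans the full seat width, extending 445 mm above the seat top, its back face flush with the seat's +y edge.

The chair is on top of the table.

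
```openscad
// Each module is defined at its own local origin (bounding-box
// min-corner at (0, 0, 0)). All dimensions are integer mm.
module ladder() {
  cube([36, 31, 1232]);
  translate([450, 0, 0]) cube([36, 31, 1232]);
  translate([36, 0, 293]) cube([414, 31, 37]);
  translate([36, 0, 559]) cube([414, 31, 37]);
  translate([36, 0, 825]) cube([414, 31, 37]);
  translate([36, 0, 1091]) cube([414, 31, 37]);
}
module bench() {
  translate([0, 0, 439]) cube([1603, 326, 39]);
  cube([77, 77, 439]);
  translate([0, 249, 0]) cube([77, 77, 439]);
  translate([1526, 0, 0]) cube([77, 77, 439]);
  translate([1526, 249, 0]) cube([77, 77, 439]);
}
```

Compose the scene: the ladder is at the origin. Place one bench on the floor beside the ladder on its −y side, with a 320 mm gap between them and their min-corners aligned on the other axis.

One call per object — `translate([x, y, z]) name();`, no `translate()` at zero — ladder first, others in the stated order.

ladder();
translate([0, -646, 0]) bench();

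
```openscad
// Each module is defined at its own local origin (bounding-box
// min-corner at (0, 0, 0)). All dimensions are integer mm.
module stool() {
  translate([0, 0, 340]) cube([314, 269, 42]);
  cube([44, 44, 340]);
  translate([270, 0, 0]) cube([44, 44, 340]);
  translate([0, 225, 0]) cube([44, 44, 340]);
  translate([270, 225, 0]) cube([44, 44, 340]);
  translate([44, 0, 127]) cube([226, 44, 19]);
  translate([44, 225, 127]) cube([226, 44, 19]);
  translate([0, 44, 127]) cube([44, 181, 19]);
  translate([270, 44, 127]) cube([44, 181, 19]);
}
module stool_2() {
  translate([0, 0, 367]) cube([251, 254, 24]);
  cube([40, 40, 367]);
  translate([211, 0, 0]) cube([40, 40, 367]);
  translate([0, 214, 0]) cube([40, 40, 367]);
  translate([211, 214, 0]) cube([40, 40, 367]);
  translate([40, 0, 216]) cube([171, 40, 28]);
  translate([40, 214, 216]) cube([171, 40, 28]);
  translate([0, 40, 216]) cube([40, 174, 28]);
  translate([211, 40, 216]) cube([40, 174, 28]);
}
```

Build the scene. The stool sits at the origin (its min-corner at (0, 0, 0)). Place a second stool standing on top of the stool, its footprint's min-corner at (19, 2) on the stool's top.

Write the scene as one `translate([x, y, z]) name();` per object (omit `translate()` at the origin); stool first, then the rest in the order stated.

stool();
translate([19, 2, 382]) stool_2();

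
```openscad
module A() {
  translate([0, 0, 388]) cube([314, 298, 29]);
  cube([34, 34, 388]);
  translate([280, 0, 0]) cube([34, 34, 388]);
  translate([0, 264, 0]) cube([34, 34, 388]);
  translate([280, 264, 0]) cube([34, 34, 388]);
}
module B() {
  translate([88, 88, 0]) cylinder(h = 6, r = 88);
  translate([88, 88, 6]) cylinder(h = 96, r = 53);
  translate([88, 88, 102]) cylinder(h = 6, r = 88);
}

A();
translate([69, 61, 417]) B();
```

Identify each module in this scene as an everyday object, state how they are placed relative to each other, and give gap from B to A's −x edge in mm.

The spool's min-x is at 69; the stool's min-x is 0; gap = 69 mm.

A is a stool. B is a spool. The spool is on top of the stool, centred. The gap from the spool to the stool's −x edge is 69 mm.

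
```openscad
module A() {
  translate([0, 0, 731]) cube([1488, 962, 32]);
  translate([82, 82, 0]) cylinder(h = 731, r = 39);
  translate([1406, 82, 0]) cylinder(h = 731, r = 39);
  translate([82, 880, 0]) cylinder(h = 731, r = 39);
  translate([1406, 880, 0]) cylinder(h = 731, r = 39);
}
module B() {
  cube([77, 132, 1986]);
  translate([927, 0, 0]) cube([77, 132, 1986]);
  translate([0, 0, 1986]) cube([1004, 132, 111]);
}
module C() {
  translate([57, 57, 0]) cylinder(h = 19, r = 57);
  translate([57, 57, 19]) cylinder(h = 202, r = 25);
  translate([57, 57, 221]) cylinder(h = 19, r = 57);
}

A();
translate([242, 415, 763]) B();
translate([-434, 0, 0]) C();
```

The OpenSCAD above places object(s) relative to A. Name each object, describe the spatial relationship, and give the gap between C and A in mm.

The spool's nearest face is 320 mm from the table's −x face.

A is a table. B is a door frame. C is a spool. The door frame is on top of the table, centred. The spool is on the floor beside the table on its −x side. The gap between the spool and the table is 320 mm.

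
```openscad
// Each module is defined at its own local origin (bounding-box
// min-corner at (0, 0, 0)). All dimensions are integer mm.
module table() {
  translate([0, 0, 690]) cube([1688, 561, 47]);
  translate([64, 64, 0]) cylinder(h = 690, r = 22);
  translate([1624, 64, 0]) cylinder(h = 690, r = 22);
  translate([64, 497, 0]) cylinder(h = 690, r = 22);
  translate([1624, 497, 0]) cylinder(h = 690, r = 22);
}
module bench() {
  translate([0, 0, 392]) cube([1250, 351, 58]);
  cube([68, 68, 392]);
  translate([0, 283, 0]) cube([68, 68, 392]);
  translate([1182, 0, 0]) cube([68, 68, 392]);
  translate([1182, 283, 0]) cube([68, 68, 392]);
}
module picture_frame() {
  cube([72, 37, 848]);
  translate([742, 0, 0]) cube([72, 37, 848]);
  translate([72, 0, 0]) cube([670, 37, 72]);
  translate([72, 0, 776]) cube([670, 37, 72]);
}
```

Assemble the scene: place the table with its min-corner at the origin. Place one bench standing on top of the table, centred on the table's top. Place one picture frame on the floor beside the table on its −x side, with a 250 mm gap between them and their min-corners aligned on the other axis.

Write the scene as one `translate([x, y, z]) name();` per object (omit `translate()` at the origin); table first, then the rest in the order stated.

table();
translate([219, 105, 737]) bench();
translate([-1064, 0, 0]) picture_frame();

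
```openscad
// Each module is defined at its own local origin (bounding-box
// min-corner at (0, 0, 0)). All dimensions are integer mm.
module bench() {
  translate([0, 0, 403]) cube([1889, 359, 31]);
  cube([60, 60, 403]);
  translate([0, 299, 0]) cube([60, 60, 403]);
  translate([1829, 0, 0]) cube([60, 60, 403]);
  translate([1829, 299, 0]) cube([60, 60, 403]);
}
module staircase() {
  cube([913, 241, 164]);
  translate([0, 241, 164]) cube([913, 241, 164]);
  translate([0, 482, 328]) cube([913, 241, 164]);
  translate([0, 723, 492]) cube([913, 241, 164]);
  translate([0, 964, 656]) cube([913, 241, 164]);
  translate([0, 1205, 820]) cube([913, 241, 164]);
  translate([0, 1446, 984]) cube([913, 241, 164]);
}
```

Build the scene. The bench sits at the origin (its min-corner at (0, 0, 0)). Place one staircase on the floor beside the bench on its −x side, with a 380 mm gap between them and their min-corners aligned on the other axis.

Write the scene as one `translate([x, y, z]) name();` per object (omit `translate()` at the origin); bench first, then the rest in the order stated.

bench();
translate([-1293, 0, 0]) staircase();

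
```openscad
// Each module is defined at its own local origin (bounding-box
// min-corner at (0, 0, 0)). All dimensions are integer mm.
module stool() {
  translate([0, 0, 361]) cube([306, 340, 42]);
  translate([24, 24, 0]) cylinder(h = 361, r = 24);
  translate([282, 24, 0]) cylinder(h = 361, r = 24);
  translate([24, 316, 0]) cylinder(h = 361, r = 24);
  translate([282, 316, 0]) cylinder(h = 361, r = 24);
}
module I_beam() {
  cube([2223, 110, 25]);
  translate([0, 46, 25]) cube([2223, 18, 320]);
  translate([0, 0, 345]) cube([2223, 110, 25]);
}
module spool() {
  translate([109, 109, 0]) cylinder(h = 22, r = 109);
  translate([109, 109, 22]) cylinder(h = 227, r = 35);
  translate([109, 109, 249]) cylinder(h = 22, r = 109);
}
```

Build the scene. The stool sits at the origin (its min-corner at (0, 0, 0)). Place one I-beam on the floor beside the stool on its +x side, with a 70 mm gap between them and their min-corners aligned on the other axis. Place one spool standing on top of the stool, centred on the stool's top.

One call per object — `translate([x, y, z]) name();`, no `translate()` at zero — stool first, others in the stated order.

stool();
translate([376, 0, 0]) I_beam();
translate([44, 61, 403]) spool();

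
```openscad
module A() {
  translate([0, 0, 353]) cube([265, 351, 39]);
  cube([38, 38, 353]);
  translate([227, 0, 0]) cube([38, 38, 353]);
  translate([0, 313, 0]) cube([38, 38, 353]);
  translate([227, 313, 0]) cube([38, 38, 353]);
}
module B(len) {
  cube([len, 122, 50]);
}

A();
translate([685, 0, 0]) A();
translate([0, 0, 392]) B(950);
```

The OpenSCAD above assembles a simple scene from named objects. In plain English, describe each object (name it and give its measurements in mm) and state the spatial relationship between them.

A is a four-legged stool. The seat is a 265×351×39 mm slab whose top surface is at z = 392 mm; four square legs, each 38×38 mm in cross-section, run from the floor (z = 0) to the underside of the seat, each flush with a corner of the seat.

B is a rectangular beam 950 mm long (x), 122 mm deep (y), 50 mm thick (z).

The beam spans the tops of two stools placed 420 mm apart, resting at z = 392 mm.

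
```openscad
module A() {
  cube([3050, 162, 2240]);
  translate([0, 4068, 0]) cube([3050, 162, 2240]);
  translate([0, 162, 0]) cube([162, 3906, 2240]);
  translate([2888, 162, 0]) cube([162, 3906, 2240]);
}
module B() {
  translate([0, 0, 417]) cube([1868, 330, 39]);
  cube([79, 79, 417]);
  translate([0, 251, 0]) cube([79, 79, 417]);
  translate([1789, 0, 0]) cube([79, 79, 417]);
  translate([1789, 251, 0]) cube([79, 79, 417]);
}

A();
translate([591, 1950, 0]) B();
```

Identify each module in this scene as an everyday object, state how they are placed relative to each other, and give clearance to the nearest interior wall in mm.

A is a house frame. B is a bench. The bench sits inside the house frame, centred. The clearance to the nearest interior wall is 429 mm.

Clearances: x = 429, y = 1788; minimum 429 mm.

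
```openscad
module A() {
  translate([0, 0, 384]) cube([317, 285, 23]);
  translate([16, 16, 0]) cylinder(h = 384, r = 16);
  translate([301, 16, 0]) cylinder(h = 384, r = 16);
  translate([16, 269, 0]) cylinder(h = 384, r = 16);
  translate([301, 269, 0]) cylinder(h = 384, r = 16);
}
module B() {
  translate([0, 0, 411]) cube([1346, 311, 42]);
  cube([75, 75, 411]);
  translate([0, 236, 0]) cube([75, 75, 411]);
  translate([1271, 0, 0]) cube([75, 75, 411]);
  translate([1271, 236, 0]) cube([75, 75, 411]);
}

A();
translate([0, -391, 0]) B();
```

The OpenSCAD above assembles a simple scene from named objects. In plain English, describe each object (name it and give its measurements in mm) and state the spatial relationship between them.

A is a four-legged stool. The seat is 317×285 mm, 23 mm thick, top at z = 407 mm. It stands on four round legs, each 32 mm in diameter, from z = 0 to the seat underside, each leg's axis is inset half a diameter from the nearest pair of seat edges (so the leg's bounding box is flush with the corner).

B is a long wooden bench with a 1346 mm (x) × 311 mm (y) seat, 42 mm thick, its top surface 453 mm above the floor. Four 75 mm square legs at the seat corners, flush with the edges, run from z = 0 to the seat underside.

The bench is on the floor beside the stool on its −y side.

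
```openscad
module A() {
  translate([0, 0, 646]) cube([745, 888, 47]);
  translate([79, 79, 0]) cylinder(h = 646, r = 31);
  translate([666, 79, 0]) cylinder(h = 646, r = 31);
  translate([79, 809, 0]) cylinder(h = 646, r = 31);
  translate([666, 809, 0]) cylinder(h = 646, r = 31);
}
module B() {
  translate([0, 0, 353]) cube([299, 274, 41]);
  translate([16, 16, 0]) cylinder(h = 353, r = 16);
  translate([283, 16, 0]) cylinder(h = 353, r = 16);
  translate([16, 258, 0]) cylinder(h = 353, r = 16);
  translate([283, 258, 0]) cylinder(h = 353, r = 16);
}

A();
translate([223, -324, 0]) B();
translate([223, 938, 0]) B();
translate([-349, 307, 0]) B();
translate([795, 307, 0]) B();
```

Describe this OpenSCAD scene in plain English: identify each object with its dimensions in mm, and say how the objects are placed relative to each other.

A is a table with a 745×888 mm rectangular top, 47 mm thick, top surface at z = 693 mm, supported by four round legs of 62 mm diameter, each leg's bounding box inset 48 mm from the nearest pair of top edges, running from the floor.

B is a simple wooden stool: a rectangular seat 299 mm (x) by 274 mm (y), 41 mm thick, top face at z = 394 mm, on four round legs, each 32 mm in diameter. The legs rest on z = 0, each leg's axis is inset half a diameter from the nearest pair of seat edges (so the leg's bounding box is flush with the corner).

Four stools sit around the table at the −y, +y, −x, +x sides.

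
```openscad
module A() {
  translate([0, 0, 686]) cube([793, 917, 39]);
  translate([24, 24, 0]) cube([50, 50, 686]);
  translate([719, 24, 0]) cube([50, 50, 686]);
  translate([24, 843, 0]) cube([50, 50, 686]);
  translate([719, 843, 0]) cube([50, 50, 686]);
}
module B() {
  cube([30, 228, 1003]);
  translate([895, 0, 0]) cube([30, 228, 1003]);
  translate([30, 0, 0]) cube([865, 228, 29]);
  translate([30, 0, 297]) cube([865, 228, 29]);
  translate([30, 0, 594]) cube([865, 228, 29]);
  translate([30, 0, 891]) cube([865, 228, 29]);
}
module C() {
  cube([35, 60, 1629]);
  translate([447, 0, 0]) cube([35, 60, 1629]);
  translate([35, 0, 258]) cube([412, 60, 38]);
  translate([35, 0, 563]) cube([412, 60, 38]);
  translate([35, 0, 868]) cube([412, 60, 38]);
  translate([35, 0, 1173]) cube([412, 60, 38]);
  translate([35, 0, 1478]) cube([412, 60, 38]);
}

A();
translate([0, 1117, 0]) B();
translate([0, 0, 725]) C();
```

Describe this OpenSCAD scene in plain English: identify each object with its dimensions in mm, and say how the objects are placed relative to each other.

A is a table with a 793×917 mm rectangular top, 39 mm thick, top surface at z = 725 mm, supported by four 50×50 mm square legs, each inset 24 mm from the nearest pair of top edges, running from the floor.

B is a bookshelf 925 mm wide overall, 228 mm deep and 1003 mm tall. The two sides are 30 mm thick vertical panels. 4 horizontal shelves of 29 mm thickness span between the inner faces of the sides; the lowest shelf sits on the floor and shelves are stacked with a clear vertical gap of 268 mm between each pair.

C is a wooden ladder with two side rails of 35×60 mm section and 1629 mm height, set 482 mm apart overall. Between them run 5 rectangular rungs (60 mm deep, 38 mm thick), front faces flush with the rails' −y face. The bottom of the first rung is 258 mm above the floor and each subsequent rung is 305 mm higher than the one below.

The bookshelf is on the floor beside the table on its +y side. The ladder is on top of the table.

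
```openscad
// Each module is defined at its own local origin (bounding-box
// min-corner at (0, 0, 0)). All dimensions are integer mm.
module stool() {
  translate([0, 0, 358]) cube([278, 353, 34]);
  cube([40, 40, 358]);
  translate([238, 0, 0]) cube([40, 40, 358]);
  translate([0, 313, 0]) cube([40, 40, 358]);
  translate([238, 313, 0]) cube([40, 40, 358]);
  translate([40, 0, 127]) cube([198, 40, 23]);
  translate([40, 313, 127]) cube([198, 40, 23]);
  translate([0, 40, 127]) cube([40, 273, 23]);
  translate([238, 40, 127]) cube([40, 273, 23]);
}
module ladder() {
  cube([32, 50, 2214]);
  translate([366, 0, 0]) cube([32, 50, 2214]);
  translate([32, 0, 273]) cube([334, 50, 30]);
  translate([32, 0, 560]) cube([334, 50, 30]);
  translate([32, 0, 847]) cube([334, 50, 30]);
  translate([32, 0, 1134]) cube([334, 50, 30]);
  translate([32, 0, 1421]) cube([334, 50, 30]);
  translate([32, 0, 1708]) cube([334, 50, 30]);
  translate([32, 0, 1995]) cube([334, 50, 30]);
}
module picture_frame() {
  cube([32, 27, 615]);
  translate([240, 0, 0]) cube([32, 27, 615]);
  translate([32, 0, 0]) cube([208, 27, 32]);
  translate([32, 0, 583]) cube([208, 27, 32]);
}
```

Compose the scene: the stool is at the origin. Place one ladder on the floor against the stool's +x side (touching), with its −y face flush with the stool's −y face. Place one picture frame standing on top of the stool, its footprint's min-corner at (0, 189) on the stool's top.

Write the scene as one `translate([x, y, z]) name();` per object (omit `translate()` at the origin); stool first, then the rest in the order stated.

stool();
translate([278, 0, 0]) ladder();
translate([0, 189, 392]) picture_frame();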